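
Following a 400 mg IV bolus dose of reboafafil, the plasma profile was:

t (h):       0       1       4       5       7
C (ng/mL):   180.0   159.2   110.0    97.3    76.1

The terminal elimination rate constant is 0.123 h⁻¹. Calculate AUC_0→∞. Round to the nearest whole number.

Trapezoidal AUC_0→7:
  [0→1]: (180.0+159.2)/2 × 1 = 169.6
  [1→4]: (159.2+110.0)/2 × 3 = 403.8
  [4→5]: (110.0+97.3)/2 × 1 = 103.65
  [5→7]: (97.3+76.1)/2 × 2 = 173.4
  Sum = 850.45 ng/mL·h
Extrapolated tail: C_last / k_e = 76.1 / 0.123 = 618.699
AUC_0→∞ = 850.45 + 618.699 = 1469.149 ng/mL·h

AUC = 1469 ng/mL·h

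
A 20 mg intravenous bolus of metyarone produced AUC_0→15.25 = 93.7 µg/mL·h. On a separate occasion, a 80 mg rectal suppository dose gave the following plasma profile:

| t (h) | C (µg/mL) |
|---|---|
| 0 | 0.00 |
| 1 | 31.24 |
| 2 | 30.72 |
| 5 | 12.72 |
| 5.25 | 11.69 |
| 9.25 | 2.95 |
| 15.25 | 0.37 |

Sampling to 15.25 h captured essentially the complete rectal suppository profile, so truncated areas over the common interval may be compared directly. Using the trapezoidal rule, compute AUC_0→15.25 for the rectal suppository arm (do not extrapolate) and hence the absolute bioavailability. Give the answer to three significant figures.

Trapezoidal AUC_0→15.25 (rectal suppository):
  [0→1]: (0.00+31.24)/2 × 1 = 15.62
  [1→2]: (31.24+30.72)/2 × 1 = 30.98
  [2→5]: (30.72+12.72)/2 × 3 = 65.16
  [5→5.25]: (12.72+11.69)/2 × 0.25 = 3.05125
  [5.25→9.25]: (11.69+2.95)/2 × 4 = 29.28
  [9.25→15.25]: (2.95+0.37)/2 × 6 = 9.96
  Sum = 154.05125 µg/mL·h
F = (AUC_ev/D_ev)/(AUC_iv/D_iv) = (154.05125/80)/(93.7/20) = 1.92564/4.685 = 0.4110

F = 0.411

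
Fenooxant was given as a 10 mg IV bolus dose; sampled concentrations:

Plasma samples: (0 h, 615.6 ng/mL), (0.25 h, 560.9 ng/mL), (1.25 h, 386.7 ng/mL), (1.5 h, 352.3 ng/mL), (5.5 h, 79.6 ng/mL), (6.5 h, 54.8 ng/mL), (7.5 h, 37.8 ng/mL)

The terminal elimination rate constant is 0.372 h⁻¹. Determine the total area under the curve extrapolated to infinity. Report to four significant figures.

AUC = 1792 ng/mL·h

Trapezoidal AUC_0→7.5:
  [0→0.25]: (615.6+560.9)/2 × 0.25 = 147.0625
  [0.25→1.25]: (560.9+386.7)/2 × 1 = 473.8
  [1.25→1.5]: (386.7+352.3)/2 × 0.25 = 92.375
  [1.5→5.5]: (352.3+79.6)/2 × 4 = 863.8
  [5.5→6.5]: (79.6+54.8)/2 × 1 = 67.2
  [6.5→7.5]: (54.8+37.8)/2 × 1 = 46.3
  Sum = 1690.5375 ng/mL·h
Extrapolated tail: C_last / k_e = 37.8 / 0.372 = 101.613
AUC_0→∞ = 1690.5375 + 101.613 = 1792.1505 ng/mL·h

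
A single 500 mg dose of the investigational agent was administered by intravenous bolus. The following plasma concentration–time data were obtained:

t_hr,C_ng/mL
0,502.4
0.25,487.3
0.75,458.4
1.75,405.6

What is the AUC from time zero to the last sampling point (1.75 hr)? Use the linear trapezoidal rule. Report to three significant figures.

Trapezoidal AUC_0→1.75:
  [0→0.25]: (502.4+487.3)/2 × 0.25 = 123.7125
  [0.25→0.75]: (487.3+458.4)/2 × 0.5 = 236.425
  [0.75→1.75]: (458.4+405.6)/2 × 1 = 432.0
  Sum = 792.1375 ng/mL·hr

AUC = 792 ng/mL·hr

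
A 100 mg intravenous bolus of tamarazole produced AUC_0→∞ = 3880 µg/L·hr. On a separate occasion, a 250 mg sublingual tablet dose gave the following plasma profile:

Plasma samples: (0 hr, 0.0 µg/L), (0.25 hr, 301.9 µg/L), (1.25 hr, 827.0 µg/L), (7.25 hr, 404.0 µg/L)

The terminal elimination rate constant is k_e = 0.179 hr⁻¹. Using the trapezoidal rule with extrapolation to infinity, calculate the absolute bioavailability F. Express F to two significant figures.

Trapezoidal AUC_0→7.25 (sublingual tablet):
  [0→0.25]: (0.0+301.9)/2 × 0.25 = 37.7375
  [0.25→1.25]: (301.9+827.0)/2 × 1 = 564.45
  [1.25→7.25]: (827.0+404.0)/2 × 6 = 3693.0
  Sum = 4295.1875 µg/L·hr
Tail: C_last/k_e = 404.0/0.179 = 2256.983
AUC_0→∞ (sublingual tablet) = 4295.1875 + 2256.983 = 6552.1705 µg/L·hr
F = (AUC_ev/D_ev)/(AUC_iv/D_iv) = (6552.1705/250)/(3880/100) = 26.208682/38.8 = 0.6755

F = 0.68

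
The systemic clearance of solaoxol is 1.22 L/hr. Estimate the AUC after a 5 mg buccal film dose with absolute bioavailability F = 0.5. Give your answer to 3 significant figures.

AUC = 2.05 mg/L·hr

AUC_0→∞ = F × Dose / CL
        = 0.5 × 5 / 1.22 = 2.04918 mg/L·hr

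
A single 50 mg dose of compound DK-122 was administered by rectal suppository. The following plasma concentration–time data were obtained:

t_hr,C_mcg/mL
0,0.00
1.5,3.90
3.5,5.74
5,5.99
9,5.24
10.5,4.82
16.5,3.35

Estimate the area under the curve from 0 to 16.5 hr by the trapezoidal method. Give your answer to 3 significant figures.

Trapezoidal AUC_0→16.5:
  [0→1.5]: (0.00+3.90)/2 × 1.5 = 2.925
  [1.5→3.5]: (3.90+5.74)/2 × 2 = 9.64
  [3.5→5]: (5.74+5.99)/2 × 1.5 = 8.7975
  [5→9]: (5.99+5.24)/2 × 4 = 22.46
  [9→10.5]: (5.24+4.82)/2 × 1.5 = 7.545
  [10.5→16.5]: (4.82+3.35)/2 × 6 = 24.51
  Sum = 75.8775 mcg/mL·hr

AUC = 75.9 mcg/mL·hr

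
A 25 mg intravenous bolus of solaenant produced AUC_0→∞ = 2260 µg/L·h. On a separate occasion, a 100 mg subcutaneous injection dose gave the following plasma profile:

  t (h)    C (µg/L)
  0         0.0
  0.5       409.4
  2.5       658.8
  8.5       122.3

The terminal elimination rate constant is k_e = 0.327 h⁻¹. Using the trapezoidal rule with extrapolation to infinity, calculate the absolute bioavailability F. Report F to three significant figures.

F = 0.430

Trapezoidal AUC_0→8.5 (subcutaneous injection):
  [0→0.5]: (0.0+409.4)/2 × 0.5 = 102.35
  [0.5→2.5]: (409.4+658.8)/2 × 2 = 1068.2
  [2.5→8.5]: (658.8+122.3)/2 × 6 = 2343.3
  Sum = 3513.85 µg/L·h
Tail: C_last/k_e = 122.3/0.327 = 374.006
AUC_0→∞ (subcutaneous injection) = 3513.85 + 374.006 = 3887.856 µg/L·h
F = (AUC_ev/D_ev)/(AUC_iv/D_iv) = (3887.856/100)/(2260/25) = 38.87856/90.4 = 0.4301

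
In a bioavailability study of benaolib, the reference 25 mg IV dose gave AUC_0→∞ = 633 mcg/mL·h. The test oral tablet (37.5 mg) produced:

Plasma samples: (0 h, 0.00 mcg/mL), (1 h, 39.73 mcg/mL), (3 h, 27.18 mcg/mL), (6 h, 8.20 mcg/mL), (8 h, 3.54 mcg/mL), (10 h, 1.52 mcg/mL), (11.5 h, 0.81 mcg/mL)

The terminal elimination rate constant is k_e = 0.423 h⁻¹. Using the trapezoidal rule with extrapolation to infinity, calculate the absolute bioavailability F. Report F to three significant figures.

Trapezoidal AUC_0→11.5 (oral tablet):
  [0→1]: (0.00+39.73)/2 × 1 = 19.865
  [1→3]: (39.73+27.18)/2 × 2 = 66.91
  [3→6]: (27.18+8.20)/2 × 3 = 53.07
  [6→8]: (8.20+3.54)/2 × 2 = 11.74
  [8→10]: (3.54+1.52)/2 × 2 = 5.06
  [10→11.5]: (1.52+0.81)/2 × 1.5 = 1.7475
  Sum = 158.3925 mcg/mL·h
Tail: C_last/k_e = 0.81/0.423 = 1.915
AUC_0→∞ (oral tablet) = 158.3925 + 1.915 = 160.3075 mcg/mL·h
F = (AUC_ev/D_ev)/(AUC_iv/D_iv) = (160.3075/37.5)/(633/25) = 4.27487/25.32 = 0.1688

F = 0.169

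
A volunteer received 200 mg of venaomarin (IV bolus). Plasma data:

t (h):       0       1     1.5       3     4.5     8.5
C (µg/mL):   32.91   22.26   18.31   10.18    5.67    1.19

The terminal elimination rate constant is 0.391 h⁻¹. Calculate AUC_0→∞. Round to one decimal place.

AUC = 87.7 µg/mL·h

Trapezoidal AUC_0→8.5:
  [0→1]: (32.91+22.26)/2 × 1 = 27.585
  [1→1.5]: (22.26+18.31)/2 × 0.5 = 10.1425
  [1.5→3]: (18.31+10.18)/2 × 1.5 = 21.3675
  [3→4.5]: (10.18+5.67)/2 × 1.5 = 11.8875
  [4.5→8.5]: (5.67+1.19)/2 × 4 = 13.72
  Sum = 84.7025 µg/mL·h
Extrapolated tail: C_last / k_e = 1.19 / 0.391 = 3.043
AUC_0→∞ = 84.7025 + 3.043 = 87.7455 µg/mL·h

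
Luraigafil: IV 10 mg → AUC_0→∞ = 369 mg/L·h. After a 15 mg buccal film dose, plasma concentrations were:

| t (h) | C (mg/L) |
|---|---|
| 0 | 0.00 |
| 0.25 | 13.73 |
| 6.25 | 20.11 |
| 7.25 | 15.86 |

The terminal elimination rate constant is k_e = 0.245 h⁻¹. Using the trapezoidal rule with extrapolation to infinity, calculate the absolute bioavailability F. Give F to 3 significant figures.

F = 0.336

Trapezoidal AUC_0→7.25 (buccal film):
  [0→0.25]: (0.00+13.73)/2 × 0.25 = 1.71625
  [0.25→6.25]: (13.73+20.11)/2 × 6 = 101.52
  [6.25→7.25]: (20.11+15.86)/2 × 1 = 17.985
  Sum = 121.22125 mg/L·h
Tail: C_last/k_e = 15.86/0.245 = 64.735
AUC_0→∞ (buccal film) = 121.22125 + 64.735 = 185.95625 mg/L·h
F = (AUC_ev/D_ev)/(AUC_iv/D_iv) = (185.95625/15)/(369/10) = 12.3971/36.9 = 0.3360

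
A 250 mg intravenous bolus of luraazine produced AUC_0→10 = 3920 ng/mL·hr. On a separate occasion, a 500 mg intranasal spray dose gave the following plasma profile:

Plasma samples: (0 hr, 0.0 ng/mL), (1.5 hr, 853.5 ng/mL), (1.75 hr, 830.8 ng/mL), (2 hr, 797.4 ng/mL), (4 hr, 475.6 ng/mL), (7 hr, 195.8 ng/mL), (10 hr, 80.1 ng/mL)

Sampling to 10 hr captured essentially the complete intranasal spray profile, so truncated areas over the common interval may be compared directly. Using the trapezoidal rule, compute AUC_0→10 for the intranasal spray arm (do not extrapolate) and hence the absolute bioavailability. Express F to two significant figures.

Trapezoidal AUC_0→10 (intranasal spray):
  [0→1.5]: (0.0+853.5)/2 × 1.5 = 640.125
  [1.5→1.75]: (853.5+830.8)/2 × 0.25 = 210.5375
  [1.75→2]: (830.8+797.4)/2 × 0.25 = 203.525
  [2→4]: (797.4+475.6)/2 × 2 = 1273.0
  [4→7]: (475.6+195.8)/2 × 3 = 1007.1
  [7→10]: (195.8+80.1)/2 × 3 = 413.85
  Sum = 3748.1375 ng/mL·hr
F = (AUC_ev/D_ev)/(AUC_iv/D_iv) = (3748.1375/500)/(3920/250) = 7.496275/15.68 = 0.4781

F = 0.48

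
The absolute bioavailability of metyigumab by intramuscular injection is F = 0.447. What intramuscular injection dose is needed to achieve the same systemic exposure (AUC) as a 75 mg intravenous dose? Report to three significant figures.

For equal systemic exposure: F × D_ev = D_iv
D_ev = D_iv / F = 75 / 0.447 = 167.785 mg

D_intramuscular = 168 mg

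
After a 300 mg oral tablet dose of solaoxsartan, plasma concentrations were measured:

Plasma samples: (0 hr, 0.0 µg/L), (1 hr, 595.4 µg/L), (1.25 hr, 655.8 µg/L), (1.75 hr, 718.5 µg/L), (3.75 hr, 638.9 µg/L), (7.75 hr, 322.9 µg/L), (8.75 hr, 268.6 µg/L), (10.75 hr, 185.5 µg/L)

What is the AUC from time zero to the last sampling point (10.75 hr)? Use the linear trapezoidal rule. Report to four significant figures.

AUC = 4829 µg/L·hr

Trapezoidal AUC_0→10.75:
  [0→1]: (0.0+595.4)/2 × 1 = 297.7
  [1→1.25]: (595.4+655.8)/2 × 0.25 = 156.4
  [1.25→1.75]: (655.8+718.5)/2 × 0.5 = 343.575
  [1.75→3.75]: (718.5+638.9)/2 × 2 = 1357.4
  [3.75→7.75]: (638.9+322.9)/2 × 4 = 1923.6
  [7.75→8.75]: (322.9+268.6)/2 × 1 = 295.75
  [8.75→10.75]: (268.6+185.5)/2 × 2 = 454.1
  Sum = 4828.525 µg/L·hr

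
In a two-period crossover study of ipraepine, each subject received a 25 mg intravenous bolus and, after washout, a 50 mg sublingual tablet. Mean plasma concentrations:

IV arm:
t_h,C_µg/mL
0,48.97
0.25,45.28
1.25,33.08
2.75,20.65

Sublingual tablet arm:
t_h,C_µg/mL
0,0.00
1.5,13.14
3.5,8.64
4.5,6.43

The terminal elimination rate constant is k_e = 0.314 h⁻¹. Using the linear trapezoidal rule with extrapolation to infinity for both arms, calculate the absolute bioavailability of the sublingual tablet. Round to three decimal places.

Trapezoidal AUC_0→2.75 (IV):
  [0→0.25]: (48.97+45.28)/2 × 0.25 = 11.78125
  [0.25→1.25]: (45.28+33.08)/2 × 1 = 39.18
  [1.25→2.75]: (33.08+20.65)/2 × 1.5 = 40.2975
  Sum = 91.25875 µg/mL·h
IV tail: 20.65/0.314 = 65.764; AUC_iv,0→∞ = 91.25875 + 65.764 = 157.02275 µg/mL·h
Trapezoidal AUC_0→4.5 (sublingual tablet):
  [0→1.5]: (0.00+13.14)/2 × 1.5 = 9.855
  [1.5→3.5]: (13.14+8.64)/2 × 2 = 21.78
  [3.5→4.5]: (8.64+6.43)/2 × 1 = 7.535
  Sum = 39.17 µg/mL·h
sublingual tablet tail: 6.43/0.314 = 20.478; AUC_ev,0→∞ = 39.17 + 20.478 = 59.648 µg/mL·h
F = (AUC_ev/D_ev)/(AUC_iv/D_iv) = (59.648/50)/(157.02275/25) = 1.19296/6.28091 = 0.1899

F = 0.190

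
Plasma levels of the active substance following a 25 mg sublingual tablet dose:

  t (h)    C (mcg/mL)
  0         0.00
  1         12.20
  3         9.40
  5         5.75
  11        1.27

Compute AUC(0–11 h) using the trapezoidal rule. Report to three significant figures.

AUC = 63.9 mcg/mL·h

Trapezoidal AUC_0→11:
  [0→1]: (0.00+12.20)/2 × 1 = 6.1
  [1→3]: (12.20+9.40)/2 × 2 = 21.6
  [3→5]: (9.40+5.75)/2 × 2 = 15.15
  [5→11]: (5.75+1.27)/2 × 6 = 21.06
  Sum = 63.91 mcg/mL·h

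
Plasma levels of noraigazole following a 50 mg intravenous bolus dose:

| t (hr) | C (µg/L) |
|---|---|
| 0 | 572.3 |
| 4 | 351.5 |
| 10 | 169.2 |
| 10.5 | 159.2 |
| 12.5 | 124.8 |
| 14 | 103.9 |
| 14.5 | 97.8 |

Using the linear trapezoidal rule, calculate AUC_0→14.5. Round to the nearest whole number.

Trapezoidal AUC_0→14.5:
  [0→4]: (572.3+351.5)/2 × 4 = 1847.6
  [4→10]: (351.5+169.2)/2 × 6 = 1562.1
  [10→10.5]: (169.2+159.2)/2 × 0.5 = 82.1
  [10.5→12.5]: (159.2+124.8)/2 × 2 = 284.0
  [12.5→14]: (124.8+103.9)/2 × 1.5 = 171.525
  [14→14.5]: (103.9+97.8)/2 × 0.5 = 50.425
  Sum = 3997.75 µg/L·hr

AUC = 3998 µg/L·hr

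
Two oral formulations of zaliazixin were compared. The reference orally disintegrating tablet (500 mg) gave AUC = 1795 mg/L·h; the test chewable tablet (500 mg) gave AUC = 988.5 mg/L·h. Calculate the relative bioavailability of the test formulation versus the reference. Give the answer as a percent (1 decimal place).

F_rel = 55.1%

F_rel = (AUC_test/D_test) / (AUC_ref/D_ref)
      = (988.5/500) / (1795/500)
      = 1.977 / 3.59 = 0.5507 = 55.07%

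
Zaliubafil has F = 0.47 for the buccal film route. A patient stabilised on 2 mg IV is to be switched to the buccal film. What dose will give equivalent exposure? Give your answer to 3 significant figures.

For equal systemic exposure: F × D_ev = D_iv
D_ev = D_iv / F = 2 / 0.47 = 4.25532 mg

D_buccal = 4.26 mg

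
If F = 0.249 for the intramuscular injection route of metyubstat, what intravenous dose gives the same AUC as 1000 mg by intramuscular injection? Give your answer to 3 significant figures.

D_iv = 249 mg

Systemic exposure from an extravascular dose = F × D_ev, so the equivalent IV dose is F × D_ev.
D_iv = F × D_ev = 0.249 × 1000 = 249 mg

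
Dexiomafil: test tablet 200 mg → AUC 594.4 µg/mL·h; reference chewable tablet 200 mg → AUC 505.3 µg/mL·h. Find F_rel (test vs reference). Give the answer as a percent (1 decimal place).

F_rel = 117.6%

F_rel = (AUC_test/D_test) / (AUC_ref/D_ref)
      = (594.4/200) / (505.3/200)
      = 2.972 / 2.5265 = 1.1763 = 117.63%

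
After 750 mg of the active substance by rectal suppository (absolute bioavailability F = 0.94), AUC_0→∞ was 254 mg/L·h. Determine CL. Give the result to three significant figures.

CL = 2.78 L/h

CL = F × Dose / AUC_0→∞
   = 0.94 × 750 / 254 = 2.77559 L/h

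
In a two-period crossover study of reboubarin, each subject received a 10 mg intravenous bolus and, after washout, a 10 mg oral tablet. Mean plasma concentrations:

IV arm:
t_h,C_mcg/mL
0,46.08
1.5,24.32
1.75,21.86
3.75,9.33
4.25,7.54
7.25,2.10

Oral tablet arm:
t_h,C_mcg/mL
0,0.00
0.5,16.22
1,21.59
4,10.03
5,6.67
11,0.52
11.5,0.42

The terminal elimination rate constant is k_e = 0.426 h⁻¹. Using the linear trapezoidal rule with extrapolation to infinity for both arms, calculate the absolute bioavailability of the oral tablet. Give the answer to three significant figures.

Trapezoidal AUC_0→7.25 (IV):
  [0→1.5]: (46.08+24.32)/2 × 1.5 = 52.8
  [1.5→1.75]: (24.32+21.86)/2 × 0.25 = 5.7725
  [1.75→3.75]: (21.86+9.33)/2 × 2 = 31.19
  [3.75→4.25]: (9.33+7.54)/2 × 0.5 = 4.2175
  [4.25→7.25]: (7.54+2.10)/2 × 3 = 14.46
  Sum = 108.44 mcg/mL·h
IV tail: 2.10/0.426 = 4.930; AUC_iv,0→∞ = 108.44 + 4.930 = 113.37 mcg/mL·h
Trapezoidal AUC_0→11.5 (oral tablet):
  [0→0.5]: (0.00+16.22)/2 × 0.5 = 4.055
  [0.5→1]: (16.22+21.59)/2 × 0.5 = 9.4525
  [1→4]: (21.59+10.03)/2 × 3 = 47.43
  [4→5]: (10.03+6.67)/2 × 1 = 8.35
  [5→11]: (6.67+0.52)/2 × 6 = 21.57
  [11→11.5]: (0.52+0.42)/2 × 0.5 = 0.235
  Sum = 91.0925 mcg/mL·h
oral tablet tail: 0.42/0.426 = 0.986; AUC_ev,0→∞ = 91.0925 + 0.986 = 92.0785 mcg/mL·h
F = (AUC_ev/D_ev)/(AUC_iv/D_iv) = (92.0785/10)/(113.37/10) = 9.20785/11.337 = 0.8122

F = 0.812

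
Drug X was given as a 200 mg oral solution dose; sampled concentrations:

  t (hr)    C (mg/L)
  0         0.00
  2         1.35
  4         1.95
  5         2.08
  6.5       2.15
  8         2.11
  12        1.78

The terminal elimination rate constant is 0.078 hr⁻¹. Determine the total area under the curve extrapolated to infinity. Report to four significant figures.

AUC = 43.63 mg/L·hr

Trapezoidal AUC_0→12:
  [0→2]: (0.00+1.35)/2 × 2 = 1.35
  [2→4]: (1.35+1.95)/2 × 2 = 3.3
  [4→5]: (1.95+2.08)/2 × 1 = 2.015
  [5→6.5]: (2.08+2.15)/2 × 1.5 = 3.1725
  [6.5→8]: (2.15+2.11)/2 × 1.5 = 3.195
  [8→12]: (2.11+1.78)/2 × 4 = 7.78
  Sum = 20.8125 mg/L·hr
Extrapolated tail: C_last / k_e = 1.78 / 0.078 = 22.821
AUC_0→∞ = 20.8125 + 22.821 = 43.6335 mg/L·hr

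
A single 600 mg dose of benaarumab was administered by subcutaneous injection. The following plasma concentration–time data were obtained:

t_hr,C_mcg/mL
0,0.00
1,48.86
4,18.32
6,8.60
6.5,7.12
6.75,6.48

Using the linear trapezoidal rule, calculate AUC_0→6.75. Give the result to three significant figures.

AUC = 158 mcg/mL·hr

Trapezoidal AUC_0→6.75:
  [0→1]: (0.00+48.86)/2 × 1 = 24.43
  [1→4]: (48.86+18.32)/2 × 3 = 100.77
  [4→6]: (18.32+8.60)/2 × 2 = 26.92
  [6→6.5]: (8.60+7.12)/2 × 0.5 = 3.93
  [6.5→6.75]: (7.12+6.48)/2 × 0.25 = 1.7
  Sum = 157.75 mcg/mL·hr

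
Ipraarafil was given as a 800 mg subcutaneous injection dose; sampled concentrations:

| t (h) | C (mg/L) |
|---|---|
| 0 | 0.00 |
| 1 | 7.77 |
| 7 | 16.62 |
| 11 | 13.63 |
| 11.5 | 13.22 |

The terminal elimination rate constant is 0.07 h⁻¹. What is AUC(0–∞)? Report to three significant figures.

Trapezoidal AUC_0→11.5:
  [0→1]: (0.00+7.77)/2 × 1 = 3.885
  [1→7]: (7.77+16.62)/2 × 6 = 73.17
  [7→11]: (16.62+13.63)/2 × 4 = 60.5
  [11→11.5]: (13.63+13.22)/2 × 0.5 = 6.7125
  Sum = 144.2675 mg/L·h
Extrapolated tail: C_last / k_e = 13.22 / 0.07 = 188.857
AUC_0→∞ = 144.2675 + 188.857 = 333.1245 mg/L·h

AUC = 333 mg/L·h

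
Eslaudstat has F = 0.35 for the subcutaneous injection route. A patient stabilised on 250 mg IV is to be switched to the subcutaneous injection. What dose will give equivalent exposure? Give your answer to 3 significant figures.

For equal systemic exposure: F × D_ev = D_iv
D_ev = D_iv / F = 250 / 0.35 = 714.286 mg

D_subcutaneous = 714 mg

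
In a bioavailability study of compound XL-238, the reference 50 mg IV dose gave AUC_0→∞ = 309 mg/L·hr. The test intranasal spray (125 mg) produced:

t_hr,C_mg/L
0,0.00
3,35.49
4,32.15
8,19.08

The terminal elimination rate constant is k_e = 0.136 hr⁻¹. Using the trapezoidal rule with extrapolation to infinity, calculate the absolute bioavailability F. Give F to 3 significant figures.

Trapezoidal AUC_0→8 (intranasal spray):
  [0→3]: (0.00+35.49)/2 × 3 = 53.235
  [3→4]: (35.49+32.15)/2 × 1 = 33.82
  [4→8]: (32.15+19.08)/2 × 4 = 102.46
  Sum = 189.515 mg/L·hr
Tail: C_last/k_e = 19.08/0.136 = 140.294
AUC_0→∞ (intranasal spray) = 189.515 + 140.294 = 329.809 mg/L·hr
F = (AUC_ev/D_ev)/(AUC_iv/D_iv) = (329.809/125)/(309/50) = 2.638472/6.18 = 0.4269

F = 0.427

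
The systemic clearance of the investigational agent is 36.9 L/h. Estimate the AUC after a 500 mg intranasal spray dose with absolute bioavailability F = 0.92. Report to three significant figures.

AUC_0→∞ = F × Dose / CL
        = 0.92 × 500 / 36.9 = 12.4661 mg/L·h

AUC = 12.5 mg/L·h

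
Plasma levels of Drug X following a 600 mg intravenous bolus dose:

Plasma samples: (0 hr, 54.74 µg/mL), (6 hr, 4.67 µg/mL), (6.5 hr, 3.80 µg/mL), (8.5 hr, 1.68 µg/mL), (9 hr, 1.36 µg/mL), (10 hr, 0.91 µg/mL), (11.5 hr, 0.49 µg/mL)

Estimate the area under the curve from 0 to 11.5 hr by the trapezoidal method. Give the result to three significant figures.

Trapezoidal AUC_0→11.5:
  [0→6]: (54.74+4.67)/2 × 6 = 178.23
  [6→6.5]: (4.67+3.80)/2 × 0.5 = 2.1175
  [6.5→8.5]: (3.80+1.68)/2 × 2 = 5.48
  [8.5→9]: (1.68+1.36)/2 × 0.5 = 0.76
  [9→10]: (1.36+0.91)/2 × 1 = 1.135
  [10→11.5]: (0.91+0.49)/2 × 1.5 = 1.05
  Sum = 188.7725 µg/mL·hr

AUC = 189 µg/mL·hr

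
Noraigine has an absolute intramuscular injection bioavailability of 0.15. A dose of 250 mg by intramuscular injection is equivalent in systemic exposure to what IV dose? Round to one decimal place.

Systemic exposure from an extravascular dose = F × D_ev, so the equivalent IV dose is F × D_ev.
D_iv = F × D_ev = 0.15 × 250 = 37.5 mg

D_iv = 37.5 mg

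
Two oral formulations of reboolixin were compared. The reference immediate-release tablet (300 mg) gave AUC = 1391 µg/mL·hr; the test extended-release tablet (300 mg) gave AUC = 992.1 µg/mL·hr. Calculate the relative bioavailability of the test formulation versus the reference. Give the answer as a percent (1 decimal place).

F_rel = (AUC_test/D_test) / (AUC_ref/D_ref)
      = (992.1/300) / (1391/300)
      = 3.307 / 4.63667 = 0.7132 = 71.32%

F_rel = 71.3%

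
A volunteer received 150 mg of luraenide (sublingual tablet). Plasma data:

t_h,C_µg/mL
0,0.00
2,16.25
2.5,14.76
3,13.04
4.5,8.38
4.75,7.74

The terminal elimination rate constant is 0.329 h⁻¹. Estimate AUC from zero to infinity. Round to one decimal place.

Trapezoidal AUC_0→4.75:
  [0→2]: (0.00+16.25)/2 × 2 = 16.25
  [2→2.5]: (16.25+14.76)/2 × 0.5 = 7.7525
  [2.5→3]: (14.76+13.04)/2 × 0.5 = 6.95
  [3→4.5]: (13.04+8.38)/2 × 1.5 = 16.065
  [4.5→4.75]: (8.38+7.74)/2 × 0.25 = 2.015
  Sum = 49.0325 µg/mL·h
Extrapolated tail: C_last / k_e = 7.74 / 0.329 = 23.526
AUC_0→∞ = 49.0325 + 23.526 = 72.5585 µg/mL·h

AUC = 72.6 µg/mL·h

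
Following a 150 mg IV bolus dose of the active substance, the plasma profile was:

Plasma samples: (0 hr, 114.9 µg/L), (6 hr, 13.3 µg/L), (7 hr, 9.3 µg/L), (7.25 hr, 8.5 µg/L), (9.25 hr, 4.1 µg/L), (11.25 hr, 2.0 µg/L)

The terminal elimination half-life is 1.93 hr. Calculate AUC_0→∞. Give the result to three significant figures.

AUC = 422 µg/L·hr

Trapezoidal AUC_0→11.25:
  [0→6]: (114.9+13.3)/2 × 6 = 384.6
  [6→7]: (13.3+9.3)/2 × 1 = 11.3
  [7→7.25]: (9.3+8.5)/2 × 0.25 = 2.225
  [7.25→9.25]: (8.5+4.1)/2 × 2 = 12.6
  [9.25→11.25]: (4.1+2.0)/2 × 2 = 6.1
  Sum = 416.825 µg/L·hr
k_e = ln2 / t½ = 0.693147 / 1.93 = 0.3591 hr^-1
Extrapolated tail: C_last / k_e = 2.0 / 0.3591 = 5.569
AUC_0→∞ = 416.825 + 5.569 = 422.394 µg/L·hr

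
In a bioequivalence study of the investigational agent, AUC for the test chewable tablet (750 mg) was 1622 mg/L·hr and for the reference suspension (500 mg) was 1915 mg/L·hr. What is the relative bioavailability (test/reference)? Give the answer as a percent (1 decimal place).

F_rel = (AUC_test/D_test) / (AUC_ref/D_ref)
      = (1622/750) / (1915/500)
      = 2.16267 / 3.83 = 0.5647 = 56.47%

F_rel = 56.5%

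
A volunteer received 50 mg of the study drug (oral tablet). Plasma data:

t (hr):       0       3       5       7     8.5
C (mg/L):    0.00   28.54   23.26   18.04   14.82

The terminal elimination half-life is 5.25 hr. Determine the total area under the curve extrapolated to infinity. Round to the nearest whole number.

AUC = 273 mg/L·hr

Trapezoidal AUC_0→8.5:
  [0→3]: (0.00+28.54)/2 × 3 = 42.81
  [3→5]: (28.54+23.26)/2 × 2 = 51.8
  [5→7]: (23.26+18.04)/2 × 2 = 41.3
  [7→8.5]: (18.04+14.82)/2 × 1.5 = 24.645
  Sum = 160.555 mg/L·hr
k_e = ln2 / t½ = 0.693147 / 5.25 = 0.1320 hr^-1
Extrapolated tail: C_last / k_e = 14.82 / 0.132 = 112.273
AUC_0→∞ = 160.555 + 112.273 = 272.828 mg/L·hr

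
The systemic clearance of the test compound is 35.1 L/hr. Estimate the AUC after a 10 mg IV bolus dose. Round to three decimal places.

AUC = 0.285 mg/L·hr

AUC_0→∞ = Dose_iv / CL
        = 10 / 35.1 = 0.2849 mg/L·hr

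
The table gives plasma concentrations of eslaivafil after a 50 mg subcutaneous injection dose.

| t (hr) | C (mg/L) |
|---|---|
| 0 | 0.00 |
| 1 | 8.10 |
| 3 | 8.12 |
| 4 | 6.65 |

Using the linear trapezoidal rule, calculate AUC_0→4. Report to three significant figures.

AUC = 27.7 mg/L·hr

Trapezoidal AUC_0→4:
  [0→1]: (0.00+8.10)/2 × 1 = 4.05
  [1→3]: (8.10+8.12)/2 × 2 = 16.22
  [3→4]: (8.12+6.65)/2 × 1 = 7.385
  Sum = 27.655 mg/L·hr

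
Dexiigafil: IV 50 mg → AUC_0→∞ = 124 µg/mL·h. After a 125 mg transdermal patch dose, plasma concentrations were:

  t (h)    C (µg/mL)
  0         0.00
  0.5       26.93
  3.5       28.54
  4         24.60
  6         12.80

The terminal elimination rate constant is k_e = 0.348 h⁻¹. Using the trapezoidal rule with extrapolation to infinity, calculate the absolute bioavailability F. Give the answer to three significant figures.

Trapezoidal AUC_0→6 (transdermal patch):
  [0→0.5]: (0.00+26.93)/2 × 0.5 = 6.7325
  [0.5→3.5]: (26.93+28.54)/2 × 3 = 83.205
  [3.5→4]: (28.54+24.60)/2 × 0.5 = 13.285
  [4→6]: (24.60+12.80)/2 × 2 = 37.4
  Sum = 140.6225 µg/mL·h
Tail: C_last/k_e = 12.80/0.348 = 36.782
AUC_0→∞ (transdermal patch) = 140.6225 + 36.782 = 177.4045 µg/mL·h
F = (AUC_ev/D_ev)/(AUC_iv/D_iv) = (177.4045/125)/(124/50) = 1.419236/2.48 = 0.5723

F = 0.572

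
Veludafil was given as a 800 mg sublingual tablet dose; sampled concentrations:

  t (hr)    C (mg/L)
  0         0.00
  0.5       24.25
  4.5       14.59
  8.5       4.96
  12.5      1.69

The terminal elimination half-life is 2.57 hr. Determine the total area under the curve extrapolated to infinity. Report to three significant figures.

Trapezoidal AUC_0→12.5:
  [0→0.5]: (0.00+24.25)/2 × 0.5 = 6.0625
  [0.5→4.5]: (24.25+14.59)/2 × 4 = 77.68
  [4.5→8.5]: (14.59+4.96)/2 × 4 = 39.1
  [8.5→12.5]: (4.96+1.69)/2 × 4 = 13.3
  Sum = 136.1425 mg/L·hr
k_e = ln2 / t½ = 0.693147 / 2.57 = 0.2697 hr^-1
Extrapolated tail: C_last / k_e = 1.69 / 0.2697 = 6.266
AUC_0→∞ = 136.1425 + 6.266 = 142.4085 mg/L·hr

AUC = 142 mg/L·hr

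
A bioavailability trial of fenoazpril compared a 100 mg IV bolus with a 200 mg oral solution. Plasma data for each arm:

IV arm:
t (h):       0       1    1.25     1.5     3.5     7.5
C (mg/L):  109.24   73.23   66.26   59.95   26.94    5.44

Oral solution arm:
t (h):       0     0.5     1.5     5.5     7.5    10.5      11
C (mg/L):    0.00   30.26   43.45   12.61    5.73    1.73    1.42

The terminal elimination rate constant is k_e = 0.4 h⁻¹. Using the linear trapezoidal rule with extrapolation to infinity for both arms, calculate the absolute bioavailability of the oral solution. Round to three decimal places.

F = 0.329

Trapezoidal AUC_0→7.5 (IV):
  [0→1]: (109.24+73.23)/2 × 1 = 91.235
  [1→1.25]: (73.23+66.26)/2 × 0.25 = 17.43625
  [1.25→1.5]: (66.26+59.95)/2 × 0.25 = 15.77625
  [1.5→3.5]: (59.95+26.94)/2 × 2 = 86.89
  [3.5→7.5]: (26.94+5.44)/2 × 4 = 64.76
  Sum = 276.0975 mg/L·h
IV tail: 5.44/0.4 = 13.600; AUC_iv,0→∞ = 276.0975 + 13.600 = 289.6975 mg/L·h
Trapezoidal AUC_0→11 (oral solution):
  [0→0.5]: (0.00+30.26)/2 × 0.5 = 7.565
  [0.5→1.5]: (30.26+43.45)/2 × 1 = 36.855
  [1.5→5.5]: (43.45+12.61)/2 × 4 = 112.12
  [5.5→7.5]: (12.61+5.73)/2 × 2 = 18.34
  [7.5→10.5]: (5.73+1.73)/2 × 3 = 11.19
  [10.5→11]: (1.73+1.42)/2 × 0.5 = 0.7875
  Sum = 186.8575 mg/L·h
oral solution tail: 1.42/0.4 = 3.550; AUC_ev,0→∞ = 186.8575 + 3.550 = 190.4075 mg/L·h
F = (AUC_ev/D_ev)/(AUC_iv/D_iv) = (190.4075/200)/(289.6975/100) = 0.9520375/2.896975 = 0.3286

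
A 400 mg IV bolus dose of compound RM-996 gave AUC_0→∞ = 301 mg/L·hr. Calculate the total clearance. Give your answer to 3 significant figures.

CL = 1.33 L/hr

CL = Dose_iv / AUC_0→∞
   = 400 / 301 = 1.3289 L/hr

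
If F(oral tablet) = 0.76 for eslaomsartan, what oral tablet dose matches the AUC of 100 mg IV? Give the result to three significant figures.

For equal systemic exposure: F × D_ev = D_iv
D_ev = D_iv / F = 100 / 0.76 = 131.579 mg

D_oral = 132 mg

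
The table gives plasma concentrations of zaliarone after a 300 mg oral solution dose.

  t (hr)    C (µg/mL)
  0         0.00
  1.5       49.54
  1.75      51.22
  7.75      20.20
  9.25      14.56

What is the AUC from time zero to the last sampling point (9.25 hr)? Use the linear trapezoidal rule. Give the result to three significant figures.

AUC = 290 µg/mL·hr

Trapezoidal AUC_0→9.25:
  [0→1.5]: (0.00+49.54)/2 × 1.5 = 37.155
  [1.5→1.75]: (49.54+51.22)/2 × 0.25 = 12.595
  [1.75→7.75]: (51.22+20.20)/2 × 6 = 214.26
  [7.75→9.25]: (20.20+14.56)/2 × 1.5 = 26.07
  Sum = 290.08 µg/mL·hr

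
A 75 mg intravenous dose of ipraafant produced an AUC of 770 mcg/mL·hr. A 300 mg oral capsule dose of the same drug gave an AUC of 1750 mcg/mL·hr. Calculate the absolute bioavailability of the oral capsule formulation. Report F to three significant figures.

F = (AUC_ev / D_ev) / (AUC_iv / D_iv)
  = (1750/300) / (770/75)
  = 5.83333 / 10.2667 = 0.5682

F = 0.568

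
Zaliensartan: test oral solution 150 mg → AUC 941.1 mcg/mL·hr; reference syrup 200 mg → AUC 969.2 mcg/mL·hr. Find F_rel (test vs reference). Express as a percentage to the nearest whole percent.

F_rel = (AUC_test/D_test) / (AUC_ref/D_ref)
      = (941.1/150) / (969.2/200)
      = 6.274 / 4.846 = 1.2947 = 129.47%

F_rel = 129%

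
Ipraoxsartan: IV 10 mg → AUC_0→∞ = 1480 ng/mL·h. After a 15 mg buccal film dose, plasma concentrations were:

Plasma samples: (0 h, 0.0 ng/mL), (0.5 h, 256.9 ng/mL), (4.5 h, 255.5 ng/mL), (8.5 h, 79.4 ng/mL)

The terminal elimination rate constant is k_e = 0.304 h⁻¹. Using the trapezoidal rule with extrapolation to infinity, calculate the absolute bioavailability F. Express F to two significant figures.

F = 0.91

Trapezoidal AUC_0→8.5 (buccal film):
  [0→0.5]: (0.0+256.9)/2 × 0.5 = 64.225
  [0.5→4.5]: (256.9+255.5)/2 × 4 = 1024.8
  [4.5→8.5]: (255.5+79.4)/2 × 4 = 669.8
  Sum = 1758.825 ng/mL·h
Tail: C_last/k_e = 79.4/0.304 = 261.184
AUC_0→∞ (buccal film) = 1758.825 + 261.184 = 2020.009 ng/mL·h
F = (AUC_ev/D_ev)/(AUC_iv/D_iv) = (2020.009/15)/(1480/10) = 134.667/148 = 0.9099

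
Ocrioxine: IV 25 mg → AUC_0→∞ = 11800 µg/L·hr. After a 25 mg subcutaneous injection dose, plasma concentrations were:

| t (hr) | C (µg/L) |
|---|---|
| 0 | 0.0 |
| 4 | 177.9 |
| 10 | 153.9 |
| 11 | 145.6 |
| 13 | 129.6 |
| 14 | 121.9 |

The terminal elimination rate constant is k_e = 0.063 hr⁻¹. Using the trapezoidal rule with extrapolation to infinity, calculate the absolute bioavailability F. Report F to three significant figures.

F = 0.325

Trapezoidal AUC_0→14 (subcutaneous injection):
  [0→4]: (0.0+177.9)/2 × 4 = 355.8
  [4→10]: (177.9+153.9)/2 × 6 = 995.4
  [10→11]: (153.9+145.6)/2 × 1 = 149.75
  [11→13]: (145.6+129.6)/2 × 2 = 275.2
  [13→14]: (129.6+121.9)/2 × 1 = 125.75
  Sum = 1901.9 µg/L·hr
Tail: C_last/k_e = 121.9/0.063 = 1934.921
AUC_0→∞ (subcutaneous injection) = 1901.9 + 1934.921 = 3836.821 µg/L·hr
F = (AUC_ev/D_ev)/(AUC_iv/D_iv) = (3836.821/25)/(11800/25) = 153.47284/472 = 0.3252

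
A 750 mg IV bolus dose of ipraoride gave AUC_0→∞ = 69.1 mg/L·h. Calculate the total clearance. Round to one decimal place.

CL = Dose_iv / AUC_0→∞
   = 750 / 69.1 = 10.8538 L/h

CL = 10.9 L/h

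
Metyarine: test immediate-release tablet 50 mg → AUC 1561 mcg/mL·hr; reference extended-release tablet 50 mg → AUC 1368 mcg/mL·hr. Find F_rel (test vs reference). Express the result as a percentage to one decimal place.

F_rel = (AUC_test/D_test) / (AUC_ref/D_ref)
      = (1561/50) / (1368/50)
      = 31.22 / 27.36 = 1.1411 = 114.11%

F_rel = 114.1%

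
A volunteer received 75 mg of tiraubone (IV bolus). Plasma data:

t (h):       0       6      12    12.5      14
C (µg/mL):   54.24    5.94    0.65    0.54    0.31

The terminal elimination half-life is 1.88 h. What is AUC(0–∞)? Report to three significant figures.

Trapezoidal AUC_0→14:
  [0→6]: (54.24+5.94)/2 × 6 = 180.54
  [6→12]: (5.94+0.65)/2 × 6 = 19.77
  [12→12.5]: (0.65+0.54)/2 × 0.5 = 0.2975
  [12.5→14]: (0.54+0.31)/2 × 1.5 = 0.6375
  Sum = 201.245 µg/mL·h
k_e = ln2 / t½ = 0.693147 / 1.88 = 0.3687 h^-1
Extrapolated tail: C_last / k_e = 0.31 / 0.3687 = 0.841
AUC_0→∞ = 201.245 + 0.841 = 202.086 µg/mL·h

AUC = 202 µg/mL·h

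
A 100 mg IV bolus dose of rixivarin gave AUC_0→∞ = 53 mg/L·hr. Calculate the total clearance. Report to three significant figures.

CL = 1.89 L/hr

CL = Dose_iv / AUC_0→∞
   = 100 / 53 = 1.88679 L/hr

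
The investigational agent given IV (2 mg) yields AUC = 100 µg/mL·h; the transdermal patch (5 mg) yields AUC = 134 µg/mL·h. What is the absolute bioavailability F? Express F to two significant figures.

F = 0.54

F = (AUC_ev / D_ev) / (AUC_iv / D_iv)
  = (134/5) / (100/2)
  = 26.8 / 50 = 0.5360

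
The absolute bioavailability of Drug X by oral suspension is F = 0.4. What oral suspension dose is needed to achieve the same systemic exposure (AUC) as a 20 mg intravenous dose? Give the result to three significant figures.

D_oral = 50.0 mg

For equal systemic exposure: F × D_ev = D_iv
D_ev = D_iv / F = 20 / 0.4 = 50 mg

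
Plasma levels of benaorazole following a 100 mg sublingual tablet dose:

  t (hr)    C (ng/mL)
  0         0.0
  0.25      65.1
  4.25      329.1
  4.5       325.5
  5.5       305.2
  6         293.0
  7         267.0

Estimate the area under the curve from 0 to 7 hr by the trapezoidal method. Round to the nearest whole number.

AUC = 1623 ng/mL·hr

Trapezoidal AUC_0→7:
  [0→0.25]: (0.0+65.1)/2 × 0.25 = 8.1375
  [0.25→4.25]: (65.1+329.1)/2 × 4 = 788.4
  [4.25→4.5]: (329.1+325.5)/2 × 0.25 = 81.825
  [4.5→5.5]: (325.5+305.2)/2 × 1 = 315.35
  [5.5→6]: (305.2+293.0)/2 × 0.5 = 149.55
  [6→7]: (293.0+267.0)/2 × 1 = 280.0
  Sum = 1623.2625 ng/mL·hr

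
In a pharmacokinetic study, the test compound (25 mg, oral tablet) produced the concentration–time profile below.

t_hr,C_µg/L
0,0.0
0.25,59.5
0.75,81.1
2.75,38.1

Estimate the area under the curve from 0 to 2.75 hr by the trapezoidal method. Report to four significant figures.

AUC = 161.8 µg/L·hr

Trapezoidal AUC_0→2.75:
  [0→0.25]: (0.0+59.5)/2 × 0.25 = 7.4375
  [0.25→0.75]: (59.5+81.1)/2 × 0.5 = 35.15
  [0.75→2.75]: (81.1+38.1)/2 × 2 = 119.2
  Sum = 161.7875 µg/L·hr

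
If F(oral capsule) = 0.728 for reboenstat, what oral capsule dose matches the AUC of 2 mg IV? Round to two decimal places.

For equal systemic exposure: F × D_ev = D_iv
D_ev = D_iv / F = 2 / 0.728 = 2.74725 mg

D_oral = 2.75 mg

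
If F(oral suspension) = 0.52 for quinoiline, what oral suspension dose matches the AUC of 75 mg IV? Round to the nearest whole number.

For equal systemic exposure: F × D_ev = D_iv
D_ev = D_iv / F = 75 / 0.52 = 144.231 mg

D_oral = 144 mg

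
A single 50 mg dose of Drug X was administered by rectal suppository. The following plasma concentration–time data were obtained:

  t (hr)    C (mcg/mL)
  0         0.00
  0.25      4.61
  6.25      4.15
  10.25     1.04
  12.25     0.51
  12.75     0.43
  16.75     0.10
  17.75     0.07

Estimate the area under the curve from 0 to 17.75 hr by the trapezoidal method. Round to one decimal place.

Trapezoidal AUC_0→17.75:
  [0→0.25]: (0.00+4.61)/2 × 0.25 = 0.57625
  [0.25→6.25]: (4.61+4.15)/2 × 6 = 26.28
  [6.25→10.25]: (4.15+1.04)/2 × 4 = 10.38
  [10.25→12.25]: (1.04+0.51)/2 × 2 = 1.55
  [12.25→12.75]: (0.51+0.43)/2 × 0.5 = 0.235
  [12.75→16.75]: (0.43+0.10)/2 × 4 = 1.06
  [16.75→17.75]: (0.10+0.07)/2 × 1 = 0.085
  Sum = 40.16625 mcg/mL·hr

AUC = 40.2 mcg/mL·hr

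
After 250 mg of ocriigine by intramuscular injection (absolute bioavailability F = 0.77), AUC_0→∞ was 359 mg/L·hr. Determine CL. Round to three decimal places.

CL = F × Dose / AUC_0→∞
   = 0.77 × 250 / 359 = 0.536212 L/hr

CL = 0.536 L/hr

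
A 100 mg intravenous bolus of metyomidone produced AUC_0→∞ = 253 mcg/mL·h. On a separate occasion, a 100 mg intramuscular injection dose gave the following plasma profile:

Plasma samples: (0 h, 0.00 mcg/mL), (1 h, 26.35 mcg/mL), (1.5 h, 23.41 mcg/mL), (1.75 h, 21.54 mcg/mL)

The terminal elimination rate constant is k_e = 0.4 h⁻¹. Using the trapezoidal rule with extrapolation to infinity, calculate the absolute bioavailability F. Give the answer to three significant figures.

F = 0.336

Trapezoidal AUC_0→1.75 (intramuscular injection):
  [0→1]: (0.00+26.35)/2 × 1 = 13.175
  [1→1.5]: (26.35+23.41)/2 × 0.5 = 12.44
  [1.5→1.75]: (23.41+21.54)/2 × 0.25 = 5.61875
  Sum = 31.23375 mcg/mL·h
Tail: C_last/k_e = 21.54/0.4 = 53.850
AUC_0→∞ (intramuscular injection) = 31.23375 + 53.850 = 85.08375 mcg/mL·h
F = (AUC_ev/D_ev)/(AUC_iv/D_iv) = (85.08375/100)/(253/100) = 0.8508375/2.53 = 0.3363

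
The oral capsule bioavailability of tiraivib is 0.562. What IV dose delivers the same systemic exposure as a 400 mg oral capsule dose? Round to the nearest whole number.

D_iv = 225 mg

Systemic exposure from an extravascular dose = F × D_ev, so the equivalent IV dose is F × D_ev.
D_iv = F × D_ev = 0.562 × 400 = 224.8 mg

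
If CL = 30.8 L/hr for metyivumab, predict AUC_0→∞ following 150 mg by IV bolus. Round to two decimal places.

AUC_0→∞ = Dose_iv / CL
        = 150 / 30.8 = 4.87013 mg/L·hr

AUC = 4.87 mg/L·hr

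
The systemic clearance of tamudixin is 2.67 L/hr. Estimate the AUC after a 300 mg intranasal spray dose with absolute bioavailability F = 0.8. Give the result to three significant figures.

AUC_0→∞ = F × Dose / CL
        = 0.8 × 300 / 2.67 = 89.8876 mg/L·hr

AUC = 89.9 mg/L·hr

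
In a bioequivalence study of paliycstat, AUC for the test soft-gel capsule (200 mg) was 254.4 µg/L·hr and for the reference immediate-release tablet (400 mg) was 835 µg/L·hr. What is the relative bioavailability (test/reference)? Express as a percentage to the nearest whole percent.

F_rel = (AUC_test/D_test) / (AUC_ref/D_ref)
      = (254.4/200) / (835/400)
      = 1.272 / 2.0875 = 0.6093 = 60.93%

F_rel = 61%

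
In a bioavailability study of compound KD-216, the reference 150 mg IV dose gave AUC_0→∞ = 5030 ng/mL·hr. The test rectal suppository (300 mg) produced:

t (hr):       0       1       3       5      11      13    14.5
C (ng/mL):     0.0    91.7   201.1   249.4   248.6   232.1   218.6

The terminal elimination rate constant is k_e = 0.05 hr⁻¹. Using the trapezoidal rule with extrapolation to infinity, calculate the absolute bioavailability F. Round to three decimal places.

F = 0.743

Trapezoidal AUC_0→14.5 (rectal suppository):
  [0→1]: (0.0+91.7)/2 × 1 = 45.85
  [1→3]: (91.7+201.1)/2 × 2 = 292.8
  [3→5]: (201.1+249.4)/2 × 2 = 450.5
  [5→11]: (249.4+248.6)/2 × 6 = 1494.0
  [11→13]: (248.6+232.1)/2 × 2 = 480.7
  [13→14.5]: (232.1+218.6)/2 × 1.5 = 338.025
  Sum = 3101.875 ng/mL·hr
Tail: C_last/k_e = 218.6/0.05 = 4372.000
AUC_0→∞ (rectal suppository) = 3101.875 + 4372.000 = 7473.875 ng/mL·hr
F = (AUC_ev/D_ev)/(AUC_iv/D_iv) = (7473.875/300)/(5030/150) = 24.9129/33.5333 = 0.7429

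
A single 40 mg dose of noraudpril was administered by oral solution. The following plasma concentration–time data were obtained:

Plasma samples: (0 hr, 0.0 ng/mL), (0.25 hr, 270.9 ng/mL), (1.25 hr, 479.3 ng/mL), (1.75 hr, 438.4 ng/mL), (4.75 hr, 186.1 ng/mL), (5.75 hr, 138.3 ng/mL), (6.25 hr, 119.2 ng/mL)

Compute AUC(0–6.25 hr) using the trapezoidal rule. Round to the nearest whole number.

AUC = 1802 ng/mL·hr

Trapezoidal AUC_0→6.25:
  [0→0.25]: (0.0+270.9)/2 × 0.25 = 33.8625
  [0.25→1.25]: (270.9+479.3)/2 × 1 = 375.1
  [1.25→1.75]: (479.3+438.4)/2 × 0.5 = 229.425
  [1.75→4.75]: (438.4+186.1)/2 × 3 = 936.75
  [4.75→5.75]: (186.1+138.3)/2 × 1 = 162.2
  [5.75→6.25]: (138.3+119.2)/2 × 0.5 = 64.375
  Sum = 1801.7125 ng/mL·hr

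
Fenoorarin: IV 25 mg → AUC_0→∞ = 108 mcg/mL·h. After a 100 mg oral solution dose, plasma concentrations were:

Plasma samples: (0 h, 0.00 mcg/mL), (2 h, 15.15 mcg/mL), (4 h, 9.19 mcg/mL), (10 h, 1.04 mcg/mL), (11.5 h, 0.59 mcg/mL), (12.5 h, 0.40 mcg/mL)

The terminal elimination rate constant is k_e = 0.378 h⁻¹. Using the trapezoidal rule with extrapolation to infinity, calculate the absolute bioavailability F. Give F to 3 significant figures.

F = 0.169

Trapezoidal AUC_0→12.5 (oral solution):
  [0→2]: (0.00+15.15)/2 × 2 = 15.15
  [2→4]: (15.15+9.19)/2 × 2 = 24.34
  [4→10]: (9.19+1.04)/2 × 6 = 30.69
  [10→11.5]: (1.04+0.59)/2 × 1.5 = 1.2225
  [11.5→12.5]: (0.59+0.40)/2 × 1 = 0.495
  Sum = 71.8975 mcg/mL·h
Tail: C_last/k_e = 0.40/0.378 = 1.058
AUC_0→∞ (oral solution) = 71.8975 + 1.058 = 72.9555 mcg/mL·h
F = (AUC_ev/D_ev)/(AUC_iv/D_iv) = (72.9555/100)/(108/25) = 0.729555/4.32 = 0.1689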